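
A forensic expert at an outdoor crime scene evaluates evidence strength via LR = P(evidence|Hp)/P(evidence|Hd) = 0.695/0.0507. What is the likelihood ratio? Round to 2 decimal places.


Likelihood ratio calculation:
LR = P(E|Hp) / P(E|Hd)
LR = 0.695 / 0.0507
LR = 13.71

13.71


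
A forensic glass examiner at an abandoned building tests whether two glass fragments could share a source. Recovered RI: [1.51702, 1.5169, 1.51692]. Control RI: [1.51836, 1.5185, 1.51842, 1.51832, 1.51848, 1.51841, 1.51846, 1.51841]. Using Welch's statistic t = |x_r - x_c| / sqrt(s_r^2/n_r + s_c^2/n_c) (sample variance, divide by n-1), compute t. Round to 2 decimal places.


Welch's t-criterion for glass RI comparison:
Recovered mean = sum / n_r = 4.55084 / 3 = 1.5169467
Control mean = sum / n_c = 12.14736 / 8 = 1.51842
Recovered sample variance s_r^2 = 4.13333e-09
Control sample variance s_c^2 = 3.62857e-09
Welch SE (unpooled) = sqrt(s_r^2/n_r + s_c^2/n_c) = sqrt(1.37778e-09 + 4.53571e-10) = sqrt(1.83135e-09) = 4.27943e-05
|mean_r - mean_c| = 0.00147333
t = 0.00147333 / 4.27943e-05 = 34.43

34.43


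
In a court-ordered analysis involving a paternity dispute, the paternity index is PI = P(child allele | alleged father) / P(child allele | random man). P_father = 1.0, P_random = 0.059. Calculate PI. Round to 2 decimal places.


Paternity Index calculation:
PI = P(allele|father) / P(allele|random)
PI = 1.0 / 0.059
PI = 16.95

16.95


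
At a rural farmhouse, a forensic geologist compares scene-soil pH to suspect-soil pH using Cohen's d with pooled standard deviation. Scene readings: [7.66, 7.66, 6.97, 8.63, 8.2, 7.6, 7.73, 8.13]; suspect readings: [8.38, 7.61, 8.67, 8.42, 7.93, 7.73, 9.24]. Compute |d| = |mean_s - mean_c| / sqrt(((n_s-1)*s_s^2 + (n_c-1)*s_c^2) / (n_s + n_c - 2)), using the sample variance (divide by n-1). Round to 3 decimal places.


Pooled-variance Cohen's d for soil pH comparison:
Scene mean = 62.58 / 8 = 7.8225
Suspect mean = 57.98 / 7 = 8.282857
Scene sample variance s_s^2 = 0.246679
Suspect sample variance s_c^2 = 0.329524
Pooled variance = ((n_s-1)*s_s^2 + (n_c-1)*s_c^2) / (n_s + n_c - 2) = 0.284915
Pooled SD = sqrt(0.284915) = 0.533774
Mean difference = -0.460357
|d| = |-0.460357| / 0.533774 = 0.862

0.862


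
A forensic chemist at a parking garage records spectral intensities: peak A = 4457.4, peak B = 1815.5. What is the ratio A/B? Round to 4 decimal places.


Spectral peak ratio:
Peak A = 4457.4 counts
Peak B = 1815.5 counts
Ratio = 4457.4 / 1815.5 = 2.4552

2.4552


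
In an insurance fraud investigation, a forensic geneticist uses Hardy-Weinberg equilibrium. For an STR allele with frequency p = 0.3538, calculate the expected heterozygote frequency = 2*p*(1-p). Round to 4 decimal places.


Hardy-Weinberg heterozygote frequency:
q = 1 - p = 1 - 0.3538 = 0.6462
2pq = 2 * 0.3538 * 0.6462 = 0.4573

0.4573


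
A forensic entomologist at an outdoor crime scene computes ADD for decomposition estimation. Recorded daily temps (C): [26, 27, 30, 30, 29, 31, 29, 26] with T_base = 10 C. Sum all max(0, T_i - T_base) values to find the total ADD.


Computing ADD day by day:
Day 1: max(0, 26 - 10) = 16
Day 2: max(0, 27 - 10) = 17
Day 3: max(0, 30 - 10) = 20
Day 4: max(0, 30 - 10) = 20
Day 5: max(0, 29 - 10) = 19
Day 6: max(0, 31 - 10) = 21
Day 7: max(0, 29 - 10) = 19
Day 8: max(0, 26 - 10) = 16
Total ADD = 148

148


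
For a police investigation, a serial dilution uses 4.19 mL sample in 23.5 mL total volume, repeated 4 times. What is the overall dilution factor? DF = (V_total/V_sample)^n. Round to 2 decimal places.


Dilution factor calculation:
Single dilution = V_total / V_sample = 23.5 / 4.19 ≈ 5.608592
Number of dilutions = 4
Total DF = (23.5 / 4.19)^4 (full precision, rounded at the end) = 989.50

989.50


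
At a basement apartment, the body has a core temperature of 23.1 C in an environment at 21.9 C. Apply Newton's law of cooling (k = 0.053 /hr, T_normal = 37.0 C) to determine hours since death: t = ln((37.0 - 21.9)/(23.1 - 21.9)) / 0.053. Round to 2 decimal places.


Using Newton's law of cooling:
t = ln((T_normal - T_ambient) / (T_body - T_ambient)) / k
T_normal - T_ambient = 15.1
T_body - T_ambient = 1.2
Ratio = 12.583333
ln(ratio) = 2.532373
t = 2.532373 / 0.053 = 47.78 hours

47.78


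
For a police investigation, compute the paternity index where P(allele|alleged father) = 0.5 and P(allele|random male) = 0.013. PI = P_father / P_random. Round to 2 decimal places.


Paternity Index calculation:
PI = P(allele|father) / P(allele|random)
PI = 0.5 / 0.013
PI = 38.46

38.46


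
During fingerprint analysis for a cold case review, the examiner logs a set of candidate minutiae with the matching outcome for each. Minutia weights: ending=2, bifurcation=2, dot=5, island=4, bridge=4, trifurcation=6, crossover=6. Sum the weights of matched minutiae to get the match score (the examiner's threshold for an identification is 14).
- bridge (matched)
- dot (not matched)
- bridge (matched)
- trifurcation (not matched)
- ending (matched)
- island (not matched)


Weighted minutiae match score:
  bridge: matched, +4 (running total 4)
  dot: not matched, +0
  bridge: matched, +4 (running total 8)
  trifurcation: not matched, +0
  ending: matched, +2 (running total 10)
  island: not matched, +0
Total score = 10
Threshold = 14; verdict = inconclusive

10


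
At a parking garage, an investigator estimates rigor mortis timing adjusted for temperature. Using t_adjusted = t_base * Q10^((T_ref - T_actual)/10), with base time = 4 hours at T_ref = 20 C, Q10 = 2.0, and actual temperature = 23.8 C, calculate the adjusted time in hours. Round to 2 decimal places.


Rigor mortis time adjustment:
Exponent = (T_ref - T_actual) / 10 = (20 - 23.8) / 10 = -0.38
Q10 factor = 2.0^-0.38 = 0.76844
t_adjusted = 4 * 0.76844 = 3.07 hours

3.07


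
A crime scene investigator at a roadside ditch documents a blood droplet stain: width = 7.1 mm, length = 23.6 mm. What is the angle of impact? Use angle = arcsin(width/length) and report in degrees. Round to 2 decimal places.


Blood spatter impact angle calculation:
width / length = 7.1 / 23.6 = 0.300847
angle = arcsin(0.300847)
angle = 17.51 degrees

17.51


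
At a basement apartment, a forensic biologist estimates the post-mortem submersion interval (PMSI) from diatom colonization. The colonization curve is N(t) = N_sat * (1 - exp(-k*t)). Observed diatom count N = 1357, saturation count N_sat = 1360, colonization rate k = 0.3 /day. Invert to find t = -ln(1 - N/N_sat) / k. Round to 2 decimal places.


PMSI from diatom colonization curve:
N / N_sat = 1357 / 1360 = 0.997794
1 - N/N_sat = 0.002206
ln(1 - N/N_sat) = -6.116574
t = -ln(1 - N/N_sat) / k = -(-6.116574) / 0.3 = 20.39 days

20.39


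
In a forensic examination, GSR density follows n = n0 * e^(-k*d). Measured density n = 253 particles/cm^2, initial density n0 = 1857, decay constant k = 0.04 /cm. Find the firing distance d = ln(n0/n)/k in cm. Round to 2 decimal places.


GSR distance calculation:
n0/n = 1857 / 253 = 7.339921
ln(n0/n) = 1.993328
d = 1.993328 / 0.04 = 49.83 cm

49.83


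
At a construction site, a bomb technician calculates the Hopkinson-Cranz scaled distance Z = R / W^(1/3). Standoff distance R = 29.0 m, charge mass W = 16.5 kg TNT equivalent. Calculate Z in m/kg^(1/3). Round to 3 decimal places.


Scaled distance calculation:
W^(1/3) = 16.5^(1/3) = 2.545822
Z = R / W^(1/3) = 29.0 / 2.545822
Z = 11.391 m/kg^(1/3)

11.391


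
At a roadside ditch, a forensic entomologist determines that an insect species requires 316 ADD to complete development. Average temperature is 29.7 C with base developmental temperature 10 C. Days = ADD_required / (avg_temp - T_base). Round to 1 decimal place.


Insect development time:
Effective temperature = avg_temp - T_base = 29.7 - 10 = 19.7 C
Days = ADD / effective_temp = 316 / 19.7 = 16.0 days

16.0


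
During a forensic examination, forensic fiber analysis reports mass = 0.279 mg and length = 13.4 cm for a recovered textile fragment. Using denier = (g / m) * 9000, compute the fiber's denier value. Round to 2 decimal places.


Denier calculation:
Mass in grams = 0.279 mg / 1000 = 0.000279 g
Length in meters = 13.4 cm / 100 = 0.134 m
Linear density = mass / length = 0.000279 / 0.134 = 0.00208209 g/m
Denier = (g/m) * 9000 = 0.00208209 * 9000 = 18.74

18.74


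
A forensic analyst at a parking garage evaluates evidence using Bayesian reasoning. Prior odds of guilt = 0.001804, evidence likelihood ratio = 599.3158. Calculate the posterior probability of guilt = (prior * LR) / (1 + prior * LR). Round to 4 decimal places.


Bayesian evidence evaluation:
Posterior odds = prior_odds * LR = 0.001804 * 599.3158 = 1.081166
Posterior probability = posterior_odds / (1 + posterior_odds)
= 1.081166 / (1 + 1.081166)
= 1.081166 / 2.081166
= 0.5195

0.5195


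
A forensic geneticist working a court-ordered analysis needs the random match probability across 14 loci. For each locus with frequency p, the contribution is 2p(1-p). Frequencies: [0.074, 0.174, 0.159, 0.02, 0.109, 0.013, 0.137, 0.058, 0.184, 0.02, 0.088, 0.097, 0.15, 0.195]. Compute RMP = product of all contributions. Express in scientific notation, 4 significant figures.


Computing RMP for 14 loci:
Locus 1: 2 * 0.074 * 0.926 = 0.137048
Locus 2: 2 * 0.174 * 0.826 = 0.287448
Locus 3: 2 * 0.159 * 0.841 = 0.267438
Locus 4: 2 * 0.02 * 0.98 = 0.0392
Locus 5: 2 * 0.109 * 0.891 = 0.194238
Locus 6: 2 * 0.013 * 0.987 = 0.025662
Locus 7: 2 * 0.137 * 0.863 = 0.236462
Locus 8: 2 * 0.058 * 0.942 = 0.109272
Locus 9: 2 * 0.184 * 0.816 = 0.300288
Locus 10: 2 * 0.02 * 0.98 = 0.0392
Locus 11: 2 * 0.088 * 0.912 = 0.160512
Locus 12: 2 * 0.097 * 0.903 = 0.175182
Locus 13: 2 * 0.15 * 0.85 = 0.255
Locus 14: 2 * 0.195 * 0.805 = 0.31395
RMP = 1.409e-12

1.409e-12


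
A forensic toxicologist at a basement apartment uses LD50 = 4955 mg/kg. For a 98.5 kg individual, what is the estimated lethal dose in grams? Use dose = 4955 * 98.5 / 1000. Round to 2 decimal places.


Lethal dose calculation:
Lethal dose = LD50 * body_weight / 1000
= 4955 * 98.5 / 1000
= 488067.5 / 1000
= 488.07 g

488.07


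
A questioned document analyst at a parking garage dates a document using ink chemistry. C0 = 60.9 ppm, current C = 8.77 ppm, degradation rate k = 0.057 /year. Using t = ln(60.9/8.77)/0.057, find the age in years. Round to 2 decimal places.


Document age estimation:
C0/C = 60.9 / 8.77 = 6.944128
ln(C0/C) = 1.937896
t = 1.937896 / 0.057 = 34.00 years

34.00


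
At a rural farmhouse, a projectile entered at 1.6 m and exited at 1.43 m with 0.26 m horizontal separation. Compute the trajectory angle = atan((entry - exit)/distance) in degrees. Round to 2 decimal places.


Bullet trajectory angle:
Height difference = 1.6 - 1.43 = 0.17 m
angle = atan(0.17 / 0.26)
angle = atan(0.653846)
angle = 33.18 degrees

33.18


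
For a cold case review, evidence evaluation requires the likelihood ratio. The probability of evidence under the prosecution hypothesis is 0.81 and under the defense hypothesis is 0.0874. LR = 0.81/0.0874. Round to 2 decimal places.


Likelihood ratio calculation:
LR = P(E|Hp) / P(E|Hd)
LR = 0.81 / 0.0874
LR = 9.27

9.27


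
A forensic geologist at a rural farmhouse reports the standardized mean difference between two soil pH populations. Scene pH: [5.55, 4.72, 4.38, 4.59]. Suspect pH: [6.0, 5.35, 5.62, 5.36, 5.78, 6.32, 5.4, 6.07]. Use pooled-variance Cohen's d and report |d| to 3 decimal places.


Pooled-variance Cohen's d for soil pH comparison:
Scene mean = 19.24 / 4 = 4.81
Suspect mean = 45.9 / 8 = 5.7375
Scene sample variance s_s^2 = 0.263
Suspect sample variance s_c^2 = 0.134421
Pooled variance = ((n_s-1)*s_s^2 + (n_c-1)*s_c^2) / (n_s + n_c - 2) = 0.172995
Pooled SD = sqrt(0.172995) = 0.415927
Mean difference = -0.9275
|d| = |-0.9275| / 0.415927 = 2.230

2.230


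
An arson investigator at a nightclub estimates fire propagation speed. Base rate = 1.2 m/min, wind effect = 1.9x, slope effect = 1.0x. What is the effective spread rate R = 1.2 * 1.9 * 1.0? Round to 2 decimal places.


Fire spread rate calculation:
R = R0 * wind_factor * slope_factor
= 1.2 * 1.9 * 1.0
= 2.28 * 1.0
= 2.28 m/min

2.28


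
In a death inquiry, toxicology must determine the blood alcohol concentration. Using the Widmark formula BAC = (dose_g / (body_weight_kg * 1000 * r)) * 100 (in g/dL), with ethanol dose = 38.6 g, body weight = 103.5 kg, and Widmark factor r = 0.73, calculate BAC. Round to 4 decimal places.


Applying the Widmark formula:
BAC = (dose_g / (body_wt * 1000 * r)) * 100
Denominator = 103.5 * 1000 * 0.73 = 75555
BAC = (38.6 / 75555) * 100
BAC = 0.0511 g/dL

0.0511


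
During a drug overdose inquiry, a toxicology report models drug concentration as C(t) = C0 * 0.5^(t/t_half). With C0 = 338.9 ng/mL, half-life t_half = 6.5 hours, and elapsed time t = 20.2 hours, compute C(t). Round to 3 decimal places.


Drug concentration decay:
Number of half-lives = t / t_half = 20.2 / 6.5 = 3.107692
Decay factor = 0.5^3.107692 = 0.11600895
C(t) = 338.9 * 0.11600895 = 39.315 ng/mL

39.315


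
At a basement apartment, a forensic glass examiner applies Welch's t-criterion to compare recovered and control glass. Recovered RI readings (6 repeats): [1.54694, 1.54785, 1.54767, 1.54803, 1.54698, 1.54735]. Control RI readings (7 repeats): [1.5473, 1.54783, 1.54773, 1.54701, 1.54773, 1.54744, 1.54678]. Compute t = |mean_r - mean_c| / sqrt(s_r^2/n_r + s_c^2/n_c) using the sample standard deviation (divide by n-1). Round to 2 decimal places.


Welch's t-criterion for glass RI comparison:
Recovered mean = sum / n_r = 9.28482 / 6 = 1.54747
Control mean = sum / n_c = 10.83182 / 7 = 1.5474029
Recovered sample variance s_r^2 = 2.0668e-07
Control sample variance s_c^2 = 1.58457e-07
Welch SE (unpooled) = sqrt(s_r^2/n_r + s_c^2/n_c) = sqrt(3.44467e-08 + 2.26367e-08) = sqrt(5.70834e-08) = 0.000238921
|mean_r - mean_c| = 6.71429e-05
t = 6.71429e-05 / 0.000238921 = 0.28

0.28


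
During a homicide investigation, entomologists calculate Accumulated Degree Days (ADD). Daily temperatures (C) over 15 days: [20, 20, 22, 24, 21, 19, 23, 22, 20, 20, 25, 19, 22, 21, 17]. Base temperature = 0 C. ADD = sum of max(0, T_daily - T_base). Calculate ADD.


Computing ADD day by day:
Day 1: max(0, 20 - 0) = 20
Day 2: max(0, 20 - 0) = 20
Day 3: max(0, 22 - 0) = 22
Day 4: max(0, 24 - 0) = 24
Day 5: max(0, 21 - 0) = 21
Day 6: max(0, 19 - 0) = 19
Day 7: max(0, 23 - 0) = 23
Day 8: max(0, 22 - 0) = 22
Day 9: max(0, 20 - 0) = 20
Day 10: max(0, 20 - 0) = 20
Day 11: max(0, 25 - 0) = 25
Day 12: max(0, 19 - 0) = 19
Day 13: max(0, 22 - 0) = 22
Day 14: max(0, 21 - 0) = 21
Day 15: max(0, 17 - 0) = 17
Total ADD = 315

315


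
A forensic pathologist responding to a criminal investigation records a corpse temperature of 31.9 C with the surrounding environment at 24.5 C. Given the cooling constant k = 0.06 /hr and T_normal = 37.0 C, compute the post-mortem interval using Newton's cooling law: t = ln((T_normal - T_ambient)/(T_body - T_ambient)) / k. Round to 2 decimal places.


Using Newton's law of cooling:
t = ln((T_normal - T_ambient) / (T_body - T_ambient)) / k
T_normal - T_ambient = 12.5
T_body - T_ambient = 7.4
Ratio = 1.689189
ln(ratio) = 0.524249
t = 0.524249 / 0.06 = 8.74 hours

8.74


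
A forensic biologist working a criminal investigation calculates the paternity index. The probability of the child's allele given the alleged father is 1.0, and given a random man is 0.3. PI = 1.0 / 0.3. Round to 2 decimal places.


Paternity Index calculation:
PI = P(allele|father) / P(allele|random)
PI = 1.0 / 0.3
PI = 3.33

3.33


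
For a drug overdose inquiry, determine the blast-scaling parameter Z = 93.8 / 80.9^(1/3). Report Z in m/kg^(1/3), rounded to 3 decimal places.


Scaled distance calculation:
W^(1/3) = 80.9^(1/3) = 4.324967
Z = R / W^(1/3) = 93.8 / 4.324967
Z = 21.688 m/kg^(1/3)

21.688


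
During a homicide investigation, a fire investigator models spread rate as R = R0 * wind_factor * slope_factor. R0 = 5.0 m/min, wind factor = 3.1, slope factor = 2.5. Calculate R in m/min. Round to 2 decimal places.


Fire spread rate calculation:
R = R0 * wind_factor * slope_factor
= 5.0 * 3.1 * 2.5
= 15.5 * 2.5
= 38.75 m/min

38.75


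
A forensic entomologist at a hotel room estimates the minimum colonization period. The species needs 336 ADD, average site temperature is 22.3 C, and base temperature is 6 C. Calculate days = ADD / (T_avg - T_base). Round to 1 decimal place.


Insect development time:
Effective temperature = avg_temp - T_base = 22.3 - 6 = 16.3 C
Days = ADD / effective_temp = 336 / 16.3 = 20.6 days

20.6


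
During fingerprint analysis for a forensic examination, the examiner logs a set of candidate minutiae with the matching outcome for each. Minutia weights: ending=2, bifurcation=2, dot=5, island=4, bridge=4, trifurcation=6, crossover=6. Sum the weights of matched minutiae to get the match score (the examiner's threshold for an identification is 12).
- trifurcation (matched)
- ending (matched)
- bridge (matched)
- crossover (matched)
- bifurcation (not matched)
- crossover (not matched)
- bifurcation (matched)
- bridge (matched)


Weighted minutiae match score:
  trifurcation: matched, +6 (running total 6)
  ending: matched, +2 (running total 8)
  bridge: matched, +4 (running total 12)
  crossover: matched, +6 (running total 18)
  bifurcation: not matched, +0
  crossover: not matched, +0
  bifurcation: matched, +2 (running total 20)
  bridge: matched, +4 (running total 24)
Total score = 24
Threshold = 12; verdict = identification

24


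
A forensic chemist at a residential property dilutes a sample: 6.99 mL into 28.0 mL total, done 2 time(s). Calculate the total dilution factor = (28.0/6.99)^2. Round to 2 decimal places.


Dilution factor calculation:
Single dilution = V_total / V_sample = 28.0 / 6.99 ≈ 4.005722
Number of dilutions = 2
Total DF = (28.0 / 6.99)^2 (full precision, rounded at the end) = 16.05

16.05


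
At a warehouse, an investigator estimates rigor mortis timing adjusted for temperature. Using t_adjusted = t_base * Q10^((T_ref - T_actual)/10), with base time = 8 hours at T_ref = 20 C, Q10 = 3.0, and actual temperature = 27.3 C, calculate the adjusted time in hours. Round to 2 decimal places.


Rigor mortis time adjustment:
Exponent = (T_ref - T_actual) / 10 = (20 - 27.3) / 10 = -0.73
Q10 factor = 3.0^-0.73 = 0.44844
t_adjusted = 8 * 0.44844 = 3.59 hours

3.59


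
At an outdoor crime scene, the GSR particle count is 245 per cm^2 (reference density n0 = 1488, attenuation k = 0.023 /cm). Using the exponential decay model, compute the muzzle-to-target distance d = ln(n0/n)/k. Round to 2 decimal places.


GSR distance calculation:
n0/n = 1488 / 245 = 6.073469
ln(n0/n) = 1.80393
d = 1.80393 / 0.023 = 78.43 cm

78.43


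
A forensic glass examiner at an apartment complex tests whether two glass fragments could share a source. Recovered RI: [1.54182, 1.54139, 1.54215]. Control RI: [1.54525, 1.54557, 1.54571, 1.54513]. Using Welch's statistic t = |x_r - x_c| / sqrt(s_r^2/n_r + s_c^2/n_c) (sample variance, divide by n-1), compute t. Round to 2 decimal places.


Welch's t-criterion for glass RI comparison:
Recovered mean = sum / n_r = 4.62536 / 3 = 1.5417867
Control mean = sum / n_c = 6.18166 / 4 = 1.545415
Recovered sample variance s_r^2 = 1.45233e-07
Control sample variance s_c^2 = 7.31667e-08
Welch SE (unpooled) = sqrt(s_r^2/n_r + s_c^2/n_c) = sqrt(4.84111e-08 + 1.82917e-08) = sqrt(6.67028e-08) = 0.000258269
|mean_r - mean_c| = 0.00362833
t = 0.00362833 / 0.000258269 = 14.05

14.05


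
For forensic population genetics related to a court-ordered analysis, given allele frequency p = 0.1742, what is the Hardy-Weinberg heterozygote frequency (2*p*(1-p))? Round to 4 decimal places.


Hardy-Weinberg heterozygote frequency:
q = 1 - p = 1 - 0.1742 = 0.8258
2pq = 2 * 0.1742 * 0.8258 = 0.2877

0.2877


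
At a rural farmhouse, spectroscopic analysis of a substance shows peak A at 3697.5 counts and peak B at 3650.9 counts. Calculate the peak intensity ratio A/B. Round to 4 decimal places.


Spectral peak ratio:
Peak A = 3697.5 counts
Peak B = 3650.9 counts
Ratio = 3697.5 / 3650.9 = 1.0128

1.0128


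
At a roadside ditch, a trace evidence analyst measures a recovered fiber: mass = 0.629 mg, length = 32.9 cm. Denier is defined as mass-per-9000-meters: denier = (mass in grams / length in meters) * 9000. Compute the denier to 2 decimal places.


Denier calculation:
Mass in grams = 0.629 mg / 1000 = 0.000629 g
Length in meters = 32.9 cm / 100 = 0.329 m
Linear density = mass / length = 0.000629 / 0.329 = 0.00191185 g/m
Denier = (g/m) * 9000 = 0.00191185 * 9000 = 17.21

17.21


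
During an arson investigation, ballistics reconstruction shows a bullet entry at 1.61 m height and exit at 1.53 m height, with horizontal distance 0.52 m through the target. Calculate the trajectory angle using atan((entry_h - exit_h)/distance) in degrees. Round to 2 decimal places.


Bullet trajectory angle:
Height difference = 1.61 - 1.53 = 0.08 m
angle = atan(0.08 / 0.52)
angle = atan(0.153846)
angle = 8.75 degrees

8.75


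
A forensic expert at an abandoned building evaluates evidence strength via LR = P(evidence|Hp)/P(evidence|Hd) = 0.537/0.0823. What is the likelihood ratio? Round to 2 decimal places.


Likelihood ratio calculation:
LR = P(E|Hp) / P(E|Hd)
LR = 0.537 / 0.0823
LR = 6.52

6.52


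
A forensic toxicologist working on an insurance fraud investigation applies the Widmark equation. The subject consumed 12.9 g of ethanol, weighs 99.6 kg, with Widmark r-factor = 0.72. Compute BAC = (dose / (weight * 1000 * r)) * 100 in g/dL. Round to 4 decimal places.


Applying the Widmark formula:
BAC = (dose_g / (body_wt * 1000 * r)) * 100
Denominator = 99.6 * 1000 * 0.72 = 71712
BAC = (12.9 / 71712) * 100
BAC = 0.0180 g/dL

0.0180


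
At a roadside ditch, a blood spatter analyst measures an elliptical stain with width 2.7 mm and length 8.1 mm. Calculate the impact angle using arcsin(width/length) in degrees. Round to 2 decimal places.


Blood spatter impact angle calculation:
width / length = 2.7 / 8.1 = 0.333333
angle = arcsin(0.333333)
angle = 19.47 degrees

19.47


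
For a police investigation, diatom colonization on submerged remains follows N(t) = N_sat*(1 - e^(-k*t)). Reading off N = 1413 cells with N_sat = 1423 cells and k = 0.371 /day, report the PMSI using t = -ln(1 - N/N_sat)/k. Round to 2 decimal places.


PMSI from diatom colonization curve:
N / N_sat = 1413 / 1423 = 0.992973
1 - N/N_sat = 0.007027
ln(1 - N/N_sat) = -4.957995
t = -ln(1 - N/N_sat) / k = -(-4.957995) / 0.371 = 13.36 days

13.36


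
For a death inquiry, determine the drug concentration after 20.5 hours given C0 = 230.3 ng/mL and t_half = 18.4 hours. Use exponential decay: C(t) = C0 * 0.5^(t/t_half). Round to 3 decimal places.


Drug concentration decay:
Number of half-lives = t / t_half = 20.5 / 18.4 = 1.11413
Decay factor = 0.5^1.11413 = 0.46196966
C(t) = 230.3 * 0.46196966 = 106.392 ng/mL

106.392


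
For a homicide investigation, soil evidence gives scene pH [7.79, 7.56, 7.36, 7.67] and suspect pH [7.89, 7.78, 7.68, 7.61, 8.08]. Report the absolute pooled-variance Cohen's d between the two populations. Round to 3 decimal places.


Pooled-variance Cohen's d for soil pH comparison:
Scene mean = 30.38 / 4 = 7.595
Suspect mean = 39.04 / 5 = 7.808
Scene sample variance s_s^2 = 0.033367
Suspect sample variance s_c^2 = 0.03427
Pooled variance = ((n_s-1)*s_s^2 + (n_c-1)*s_c^2) / (n_s + n_c - 2) = 0.033883
Pooled SD = sqrt(0.033883) = 0.184073
Mean difference = -0.213
|d| = |-0.213| / 0.184073 = 1.157

1.157


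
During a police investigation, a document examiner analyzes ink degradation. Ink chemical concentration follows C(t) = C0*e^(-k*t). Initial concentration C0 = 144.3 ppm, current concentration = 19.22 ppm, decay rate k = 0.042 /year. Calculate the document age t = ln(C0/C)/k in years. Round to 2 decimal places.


Document age estimation:
C0/C = 144.3 / 19.22 = 7.507804
ln(C0/C) = 2.015943
t = 2.015943 / 0.042 = 48.00 years

48.00


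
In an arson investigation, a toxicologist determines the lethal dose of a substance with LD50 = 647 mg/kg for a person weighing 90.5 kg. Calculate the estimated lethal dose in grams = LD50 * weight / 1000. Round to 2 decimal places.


Lethal dose calculation:
Lethal dose = LD50 * body_weight / 1000
= 647 * 90.5 / 1000
= 58553.5 / 1000
= 58.55 g

58.55


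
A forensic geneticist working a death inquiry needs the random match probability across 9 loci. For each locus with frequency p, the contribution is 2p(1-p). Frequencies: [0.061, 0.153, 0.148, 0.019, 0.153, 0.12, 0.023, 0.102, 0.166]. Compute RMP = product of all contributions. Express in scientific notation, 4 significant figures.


Computing RMP for 9 loci:
Locus 1: 2 * 0.061 * 0.939 = 0.114558
Locus 2: 2 * 0.153 * 0.847 = 0.259182
Locus 3: 2 * 0.148 * 0.852 = 0.252192
Locus 4: 2 * 0.019 * 0.981 = 0.037278
Locus 5: 2 * 0.153 * 0.847 = 0.259182
Locus 6: 2 * 0.12 * 0.88 = 0.2112
Locus 7: 2 * 0.023 * 0.977 = 0.044942
Locus 8: 2 * 0.102 * 0.898 = 0.183192
Locus 9: 2 * 0.166 * 0.834 = 0.276888
RMP = 3.483e-08

3.483e-08


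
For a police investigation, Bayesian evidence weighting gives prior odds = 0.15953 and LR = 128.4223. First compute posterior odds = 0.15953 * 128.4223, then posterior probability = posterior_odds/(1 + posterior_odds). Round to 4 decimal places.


Bayesian evidence evaluation:
Posterior odds = prior_odds * LR = 0.15953 * 128.4223 = 20.48721
Posterior probability = posterior_odds / (1 + posterior_odds)
= 20.48721 / (1 + 20.48721)
= 20.48721 / 21.48721
= 0.9535

0.9535


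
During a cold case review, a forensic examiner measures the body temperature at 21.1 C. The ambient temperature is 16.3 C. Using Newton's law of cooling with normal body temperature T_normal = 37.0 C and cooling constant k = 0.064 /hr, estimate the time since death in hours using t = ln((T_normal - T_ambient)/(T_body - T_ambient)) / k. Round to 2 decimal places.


Using Newton's law of cooling:
t = ln((T_normal - T_ambient) / (T_body - T_ambient)) / k
T_normal - T_ambient = 20.7
T_body - T_ambient = 4.8
Ratio = 4.3125
ln(ratio) = 1.461518
t = 1.461518 / 0.064 = 22.84 hours

22.84


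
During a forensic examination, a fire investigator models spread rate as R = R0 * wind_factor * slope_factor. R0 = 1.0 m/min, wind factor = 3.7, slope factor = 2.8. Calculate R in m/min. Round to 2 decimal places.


Fire spread rate calculation:
R = R0 * wind_factor * slope_factor
= 1.0 * 3.7 * 2.8
= 3.7 * 2.8
= 10.36 m/min

10.36


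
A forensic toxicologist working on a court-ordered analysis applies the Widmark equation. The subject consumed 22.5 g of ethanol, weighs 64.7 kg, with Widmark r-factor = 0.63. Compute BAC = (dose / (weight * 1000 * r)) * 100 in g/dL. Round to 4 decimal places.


Applying the Widmark formula:
BAC = (dose_g / (body_wt * 1000 * r)) * 100
Denominator = 64.7 * 1000 * 0.63 = 40761
BAC = (22.5 / 40761) * 100
BAC = 0.0552 g/dL

0.0552


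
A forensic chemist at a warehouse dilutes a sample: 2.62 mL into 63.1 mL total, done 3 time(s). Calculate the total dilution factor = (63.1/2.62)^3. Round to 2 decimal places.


Dilution factor calculation:
Single dilution = V_total / V_sample = 63.1 / 2.62 ≈ 24.083969
Number of dilutions = 3
Total DF = (63.1 / 2.62)^3 (full precision, rounded at the end) = 13969.61

13969.61


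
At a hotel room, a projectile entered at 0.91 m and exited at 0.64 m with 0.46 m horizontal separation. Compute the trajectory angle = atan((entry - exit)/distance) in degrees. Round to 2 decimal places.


Bullet trajectory angle:
Height difference = 0.91 - 0.64 = 0.27 m
angle = atan(0.27 / 0.46)
angle = atan(0.586957)
angle = 30.41 degrees

30.41


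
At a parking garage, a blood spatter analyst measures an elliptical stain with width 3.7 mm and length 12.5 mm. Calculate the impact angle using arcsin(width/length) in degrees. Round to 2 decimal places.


Blood spatter impact angle calculation:
width / length = 3.7 / 12.5 = 0.296
angle = arcsin(0.296)
angle = 17.22 degrees

17.22


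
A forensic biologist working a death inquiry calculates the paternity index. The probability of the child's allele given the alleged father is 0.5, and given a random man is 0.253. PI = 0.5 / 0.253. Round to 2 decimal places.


Paternity Index calculation:
PI = P(allele|father) / P(allele|random)
PI = 0.5 / 0.253
PI = 1.98

1.98


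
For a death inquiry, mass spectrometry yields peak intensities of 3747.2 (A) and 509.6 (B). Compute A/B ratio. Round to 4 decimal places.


Spectral peak ratio:
Peak A = 3747.2 counts
Peak B = 509.6 counts
Ratio = 3747.2 / 509.6 = 7.3532

7.3532


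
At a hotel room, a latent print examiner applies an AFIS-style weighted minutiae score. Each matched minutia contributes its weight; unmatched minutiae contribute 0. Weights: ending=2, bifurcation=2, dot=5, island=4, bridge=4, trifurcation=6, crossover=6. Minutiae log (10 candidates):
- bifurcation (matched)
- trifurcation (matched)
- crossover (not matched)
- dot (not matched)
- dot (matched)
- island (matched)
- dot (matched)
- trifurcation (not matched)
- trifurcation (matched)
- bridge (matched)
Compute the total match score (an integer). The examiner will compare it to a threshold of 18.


Weighted minutiae match score:
  bifurcation: matched, +2 (running total 2)
  trifurcation: matched, +6 (running total 8)
  crossover: not matched, +0
  dot: not matched, +0
  dot: matched, +5 (running total 13)
  island: matched, +4 (running total 17)
  dot: matched, +5 (running total 22)
  trifurcation: not matched, +0
  trifurcation: matched, +6 (running total 28)
  bridge: matched, +4 (running total 32)
Total score = 32
Threshold = 18; verdict = identification

32


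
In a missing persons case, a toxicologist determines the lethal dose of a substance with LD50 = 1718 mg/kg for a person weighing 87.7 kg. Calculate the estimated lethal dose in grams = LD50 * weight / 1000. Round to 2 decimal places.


Lethal dose calculation:
Lethal dose = LD50 * body_weight / 1000
= 1718 * 87.7 / 1000
= 150668.6 / 1000
= 150.67 g

150.67


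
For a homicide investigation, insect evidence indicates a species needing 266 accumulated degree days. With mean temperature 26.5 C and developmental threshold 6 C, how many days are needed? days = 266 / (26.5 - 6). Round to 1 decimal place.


Insect development time:
Effective temperature = avg_temp - T_base = 26.5 - 6 = 20.5 C
Days = ADD / effective_temp = 266 / 20.5 = 13.0 days

13.0


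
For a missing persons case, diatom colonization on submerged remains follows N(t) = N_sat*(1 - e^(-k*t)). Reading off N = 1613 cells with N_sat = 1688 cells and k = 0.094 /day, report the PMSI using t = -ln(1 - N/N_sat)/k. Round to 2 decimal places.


PMSI from diatom colonization curve:
N / N_sat = 1613 / 1688 = 0.955569
1 - N/N_sat = 0.044431
ln(1 - N/N_sat) = -3.113818
t = -ln(1 - N/N_sat) / k = -(-3.113818) / 0.094 = 33.13 days

33.13


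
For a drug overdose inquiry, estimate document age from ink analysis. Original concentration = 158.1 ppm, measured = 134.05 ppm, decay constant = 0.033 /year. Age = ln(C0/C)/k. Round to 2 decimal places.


Document age estimation:
C0/C = 158.1 / 134.05 = 1.179411
ln(C0/C) = 0.165015
t = 0.165015 / 0.033 = 5.00 years

5.00


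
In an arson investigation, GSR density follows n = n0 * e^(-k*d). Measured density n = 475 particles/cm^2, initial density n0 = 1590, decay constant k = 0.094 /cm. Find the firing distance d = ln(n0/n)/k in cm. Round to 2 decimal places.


GSR distance calculation:
n0/n = 1590 / 475 = 3.347368
ln(n0/n) = 1.208174
d = 1.208174 / 0.094 = 12.85 cm

12.85


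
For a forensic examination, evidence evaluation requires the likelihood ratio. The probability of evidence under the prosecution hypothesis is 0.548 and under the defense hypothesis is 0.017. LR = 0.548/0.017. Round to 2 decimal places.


Likelihood ratio calculation:
LR = P(E|Hp) / P(E|Hd)
LR = 0.548 / 0.017
LR = 32.24

32.24


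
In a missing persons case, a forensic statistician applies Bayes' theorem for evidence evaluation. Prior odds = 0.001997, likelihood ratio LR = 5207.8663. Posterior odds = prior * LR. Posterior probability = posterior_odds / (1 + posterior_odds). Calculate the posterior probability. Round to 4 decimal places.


Bayesian evidence evaluation:
Posterior odds = prior_odds * LR = 0.001997 * 5207.8663 = 10.40011
Posterior probability = posterior_odds / (1 + posterior_odds)
= 10.40011 / (1 + 10.40011)
= 10.40011 / 11.40011
= 0.9123

0.9123


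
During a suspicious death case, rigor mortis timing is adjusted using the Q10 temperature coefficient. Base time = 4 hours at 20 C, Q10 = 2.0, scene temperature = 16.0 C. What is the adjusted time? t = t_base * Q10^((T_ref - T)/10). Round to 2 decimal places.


Rigor mortis time adjustment:
Exponent = (T_ref - T_actual) / 10 = (20 - 16.0) / 10 = 0.4
Q10 factor = 2.0^0.4 = 1.31951
t_adjusted = 4 * 1.31951 = 5.28 hours

5.28


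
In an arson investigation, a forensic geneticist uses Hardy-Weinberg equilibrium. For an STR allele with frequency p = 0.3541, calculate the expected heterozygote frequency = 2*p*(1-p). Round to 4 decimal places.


Hardy-Weinberg heterozygote frequency:
q = 1 - p = 1 - 0.3541 = 0.6459
2pq = 2 * 0.3541 * 0.6459 = 0.4574

0.4574


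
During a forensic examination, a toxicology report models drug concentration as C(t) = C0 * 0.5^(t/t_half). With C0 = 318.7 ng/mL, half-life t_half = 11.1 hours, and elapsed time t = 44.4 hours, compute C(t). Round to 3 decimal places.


Drug concentration decay:
Number of half-lives = t / t_half = 44.4 / 11.1 = 4
Decay factor = 0.5^4 = 0.0625
C(t) = 318.7 * 0.0625 = 19.919 ng/mL

19.919


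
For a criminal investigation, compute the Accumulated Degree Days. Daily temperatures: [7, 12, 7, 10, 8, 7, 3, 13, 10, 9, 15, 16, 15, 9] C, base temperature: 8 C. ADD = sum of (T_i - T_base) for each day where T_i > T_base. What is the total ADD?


Computing ADD day by day:
Day 1: max(0, 7 - 8) = 0
Day 2: max(0, 12 - 8) = 4
Day 3: max(0, 7 - 8) = 0
Day 4: max(0, 10 - 8) = 2
Day 5: max(0, 8 - 8) = 0
Day 6: max(0, 7 - 8) = 0
Day 7: max(0, 3 - 8) = 0
Day 8: max(0, 13 - 8) = 5
Day 9: max(0, 10 - 8) = 2
Day 10: max(0, 9 - 8) = 1
Day 11: max(0, 15 - 8) = 7
Day 12: max(0, 16 - 8) = 8
Day 13: max(0, 15 - 8) = 7
Day 14: max(0, 9 - 8) = 1
Total ADD = 37

37


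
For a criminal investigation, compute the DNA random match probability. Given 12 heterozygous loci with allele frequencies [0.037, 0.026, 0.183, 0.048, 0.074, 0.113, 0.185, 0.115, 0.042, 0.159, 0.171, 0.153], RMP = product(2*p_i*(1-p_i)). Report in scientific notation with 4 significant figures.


Computing RMP for 12 loci:
Locus 1: 2 * 0.037 * 0.963 = 0.071262
Locus 2: 2 * 0.026 * 0.974 = 0.050648
Locus 3: 2 * 0.183 * 0.817 = 0.299022
Locus 4: 2 * 0.048 * 0.952 = 0.091392
Locus 5: 2 * 0.074 * 0.926 = 0.137048
Locus 6: 2 * 0.113 * 0.887 = 0.200462
Locus 7: 2 * 0.185 * 0.815 = 0.30155
Locus 8: 2 * 0.115 * 0.885 = 0.20355
Locus 9: 2 * 0.042 * 0.958 = 0.080472
Locus 10: 2 * 0.159 * 0.841 = 0.267438
Locus 11: 2 * 0.171 * 0.829 = 0.283518
Locus 12: 2 * 0.153 * 0.847 = 0.259182
RMP = 2.630e-10

2.630e-10


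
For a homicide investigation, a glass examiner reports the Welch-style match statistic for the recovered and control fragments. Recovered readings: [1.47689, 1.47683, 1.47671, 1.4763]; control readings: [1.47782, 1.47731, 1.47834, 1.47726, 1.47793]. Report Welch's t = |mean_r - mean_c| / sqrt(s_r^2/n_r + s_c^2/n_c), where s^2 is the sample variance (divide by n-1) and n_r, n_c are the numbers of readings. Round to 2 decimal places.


Welch's t-criterion for glass RI comparison:
Recovered mean = sum / n_r = 5.90673 / 4 = 1.4766825
Control mean = sum / n_c = 7.38866 / 5 = 1.477732
Recovered sample variance s_r^2 = 7.0625e-08
Control sample variance s_c^2 = 2.0437e-07
Welch SE (unpooled) = sqrt(s_r^2/n_r + s_c^2/n_c) = sqrt(1.76563e-08 + 4.0874e-08) = sqrt(5.85303e-08) = 0.00024193
|mean_r - mean_c| = 0.0010495
t = 0.0010495 / 0.00024193 = 4.34

4.34


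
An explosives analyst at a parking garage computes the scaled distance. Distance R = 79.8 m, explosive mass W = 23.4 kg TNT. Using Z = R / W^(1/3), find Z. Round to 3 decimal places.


Scaled distance calculation:
W^(1/3) = 23.4^(1/3) = 2.860259
Z = R / W^(1/3) = 79.8 / 2.860259
Z = 27.900 m/kg^(1/3)

27.900


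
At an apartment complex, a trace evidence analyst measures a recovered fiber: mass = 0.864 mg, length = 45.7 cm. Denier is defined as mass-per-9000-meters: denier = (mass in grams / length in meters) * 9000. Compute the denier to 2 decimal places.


Denier calculation:
Mass in grams = 0.864 mg / 1000 = 0.000864 g
Length in meters = 45.7 cm / 100 = 0.457 m
Linear density = mass / length = 0.000864 / 0.457 = 0.00189059 g/m
Denier = (g/m) * 9000 = 0.00189059 * 9000 = 17.02

17.02


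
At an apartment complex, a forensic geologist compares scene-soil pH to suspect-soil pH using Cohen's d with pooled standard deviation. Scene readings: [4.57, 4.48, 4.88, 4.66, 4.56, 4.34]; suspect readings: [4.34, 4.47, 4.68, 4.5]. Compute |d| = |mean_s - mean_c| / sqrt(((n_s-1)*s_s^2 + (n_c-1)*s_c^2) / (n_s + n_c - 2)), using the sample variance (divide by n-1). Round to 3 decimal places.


Pooled-variance Cohen's d for soil pH comparison:
Scene mean = 27.49 / 6 = 4.581667
Suspect mean = 17.99 / 4 = 4.4975
Scene sample variance s_s^2 = 0.032897
Suspect sample variance s_c^2 = 0.019625
Pooled variance = ((n_s-1)*s_s^2 + (n_c-1)*s_c^2) / (n_s + n_c - 2) = 0.02792
Pooled SD = sqrt(0.02792) = 0.167093
Mean difference = 0.084167
|d| = |0.084167| / 0.167093 = 0.504

0.504


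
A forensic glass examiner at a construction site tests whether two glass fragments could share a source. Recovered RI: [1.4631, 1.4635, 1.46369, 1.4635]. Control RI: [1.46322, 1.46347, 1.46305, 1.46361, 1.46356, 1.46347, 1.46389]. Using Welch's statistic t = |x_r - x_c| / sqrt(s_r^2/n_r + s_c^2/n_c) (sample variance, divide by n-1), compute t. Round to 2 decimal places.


Welch's t-criterion for glass RI comparison:
Recovered mean = sum / n_r = 5.85379 / 4 = 1.4634475
Control mean = sum / n_c = 10.24427 / 7 = 1.4634671
Recovered sample variance s_r^2 = 6.16917e-08
Control sample variance s_c^2 = 7.38238e-08
Welch SE (unpooled) = sqrt(s_r^2/n_r + s_c^2/n_c) = sqrt(1.54229e-08 + 1.05463e-08) = sqrt(2.59692e-08) = 0.00016115
|mean_r - mean_c| = 1.96429e-05
t = 1.96429e-05 / 0.00016115 = 0.12

0.12


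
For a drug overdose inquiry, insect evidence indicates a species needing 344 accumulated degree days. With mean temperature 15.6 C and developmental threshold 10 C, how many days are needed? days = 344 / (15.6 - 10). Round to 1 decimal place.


Insect development time:
Effective temperature = avg_temp - T_base = 15.6 - 10 = 5.6 C
Days = ADD / effective_temp = 344 / 5.6 = 61.4 days

61.4


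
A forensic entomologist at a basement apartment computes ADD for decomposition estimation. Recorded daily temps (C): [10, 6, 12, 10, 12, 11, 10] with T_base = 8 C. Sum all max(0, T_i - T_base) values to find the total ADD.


Computing ADD day by day:
Day 1: max(0, 10 - 8) = 2
Day 2: max(0, 6 - 8) = 0
Day 3: max(0, 12 - 8) = 4
Day 4: max(0, 10 - 8) = 2
Day 5: max(0, 12 - 8) = 4
Day 6: max(0, 11 - 8) = 3
Day 7: max(0, 10 - 8) = 2
Total ADD = 17

17


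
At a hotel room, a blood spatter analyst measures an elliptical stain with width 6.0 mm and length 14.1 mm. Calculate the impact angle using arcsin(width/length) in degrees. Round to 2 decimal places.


Blood spatter impact angle calculation:
width / length = 6.0 / 14.1 = 0.425532
angle = arcsin(0.425532)
angle = 25.18 degrees

25.18


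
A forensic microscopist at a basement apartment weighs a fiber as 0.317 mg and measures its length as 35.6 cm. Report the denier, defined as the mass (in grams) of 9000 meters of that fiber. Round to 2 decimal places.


Denier calculation:
Mass in grams = 0.317 mg / 1000 = 0.000317 g
Length in meters = 35.6 cm / 100 = 0.356 m
Linear density = mass / length = 0.000317 / 0.356 = 0.00089045 g/m
Denier = (g/m) * 9000 = 0.00089045 * 9000 = 8.01

8.01
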